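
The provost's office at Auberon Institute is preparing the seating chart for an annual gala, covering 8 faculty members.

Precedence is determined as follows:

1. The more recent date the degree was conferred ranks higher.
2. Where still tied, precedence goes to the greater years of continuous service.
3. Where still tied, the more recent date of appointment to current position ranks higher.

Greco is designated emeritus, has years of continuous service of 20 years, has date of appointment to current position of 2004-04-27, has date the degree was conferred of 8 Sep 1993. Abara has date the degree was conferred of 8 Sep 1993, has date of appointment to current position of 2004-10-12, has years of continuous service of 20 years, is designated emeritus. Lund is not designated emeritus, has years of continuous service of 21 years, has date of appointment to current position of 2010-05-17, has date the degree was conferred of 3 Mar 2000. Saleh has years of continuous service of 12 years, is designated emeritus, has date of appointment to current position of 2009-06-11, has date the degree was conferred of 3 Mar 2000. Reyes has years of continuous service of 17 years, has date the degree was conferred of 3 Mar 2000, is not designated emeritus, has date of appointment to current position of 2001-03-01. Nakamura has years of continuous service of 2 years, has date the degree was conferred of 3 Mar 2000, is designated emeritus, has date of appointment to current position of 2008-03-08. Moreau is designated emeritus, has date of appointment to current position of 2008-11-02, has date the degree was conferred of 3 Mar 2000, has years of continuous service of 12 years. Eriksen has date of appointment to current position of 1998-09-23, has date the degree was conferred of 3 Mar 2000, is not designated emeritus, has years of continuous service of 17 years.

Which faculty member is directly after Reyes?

By date the degree was conferred (later first): Lund, Reyes, Eriksen, Saleh, Moreau and Nakamura (each 3 Mar 2000); then Abara and Greco (both 8 Sep 1993).
Among Lund, Reyes, Eriksen, Saleh, Moreau and Nakamura, by years of continuous service (higher first): Lund (21 years) before Reyes and Eriksen (17 years) before Saleh and Moreau (12 years) before Nakamura (2 years).
Among Reyes and Eriksen, by date of appointment to current position (later first): Reyes (2001-03-01) before Eriksen (1998-09-23).
Among Saleh and Moreau, by date of appointment to current position (later first): Saleh (2009-06-11) before Moreau (2008-11-02).
Abara and Greco both have years of continuous service 20 years, so the next rule applies.
Among Abara and Greco, by date of appointment to current position (later first): Abara (2004-10-12) before Greco (2004-04-27).
Order: Lund, Reyes, Eriksen, Saleh, Moreau, Nakamura, Abara, Greco.

Eriksen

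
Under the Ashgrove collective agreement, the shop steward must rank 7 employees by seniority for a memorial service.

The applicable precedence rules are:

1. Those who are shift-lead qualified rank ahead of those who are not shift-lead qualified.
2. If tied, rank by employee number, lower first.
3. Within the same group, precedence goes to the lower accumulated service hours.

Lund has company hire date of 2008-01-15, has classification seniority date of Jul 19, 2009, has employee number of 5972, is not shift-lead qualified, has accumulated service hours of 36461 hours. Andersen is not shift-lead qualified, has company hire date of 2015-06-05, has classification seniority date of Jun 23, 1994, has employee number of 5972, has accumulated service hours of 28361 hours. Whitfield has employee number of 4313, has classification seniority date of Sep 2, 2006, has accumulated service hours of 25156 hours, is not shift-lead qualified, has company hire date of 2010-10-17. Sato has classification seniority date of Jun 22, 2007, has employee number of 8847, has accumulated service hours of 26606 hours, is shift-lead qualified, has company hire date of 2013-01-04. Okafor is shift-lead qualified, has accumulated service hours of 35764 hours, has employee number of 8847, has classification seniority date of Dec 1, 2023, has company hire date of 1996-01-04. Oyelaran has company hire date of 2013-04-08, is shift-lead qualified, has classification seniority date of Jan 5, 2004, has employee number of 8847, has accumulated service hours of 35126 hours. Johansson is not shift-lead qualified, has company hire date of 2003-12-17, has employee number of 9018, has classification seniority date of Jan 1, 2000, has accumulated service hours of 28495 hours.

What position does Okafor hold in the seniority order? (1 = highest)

3

By the first rule: Sato, Oyelaran and Okafor (each shift-lead qualified); then Whitfield, Andersen, Lund and Johansson (each not shift-lead qualified).
Sato, Oyelaran and Okafor all have employee number 8847, so the next rule applies.
Among Sato, Oyelaran and Okafor, by accumulated service hours (lower first): Sato (26606 hours) before Oyelaran (35126 hours) before Okafor (35764 hours).
Among Whitfield, Andersen, Lund and Johansson, by employee number (lower first): Whitfield (4313) before Andersen and Lund (5972) before Johansson (9018).
Among Andersen and Lund, by accumulated service hours (lower first): Andersen (28361 hours) before Lund (36461 hours).
Order: Sato, Oyelaran, Okafor, Whitfield, Andersen, Lund, Johansson. So position 3.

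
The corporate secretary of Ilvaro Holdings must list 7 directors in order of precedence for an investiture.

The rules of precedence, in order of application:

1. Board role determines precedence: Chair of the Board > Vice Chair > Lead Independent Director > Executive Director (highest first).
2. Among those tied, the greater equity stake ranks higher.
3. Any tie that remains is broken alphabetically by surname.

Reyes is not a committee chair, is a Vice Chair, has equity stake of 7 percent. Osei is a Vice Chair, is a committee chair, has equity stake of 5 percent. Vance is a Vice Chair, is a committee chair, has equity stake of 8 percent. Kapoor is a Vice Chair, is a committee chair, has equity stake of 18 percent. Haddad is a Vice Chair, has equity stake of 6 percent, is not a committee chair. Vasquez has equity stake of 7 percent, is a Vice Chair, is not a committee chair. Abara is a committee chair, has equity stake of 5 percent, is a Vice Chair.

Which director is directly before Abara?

Haddad

By board role: Kapoor, Vance, Reyes, Vasquez, Haddad, Abara and Osei (Vice Chair).
Among Kapoor, Vance, Reyes, Vasquez, Haddad, Abara and Osei, by equity stake (higher first): Kapoor (18 percent) before Vance (8 percent) before Reyes and Vasquez (7 percent) before Haddad (6 percent) before Abara and Osei (5 percent).
Among Reyes and Vasquez, alphabetically by surname: Reyes before Vasquez.
Among Abara and Osei, alphabetically by surname: Abara before Osei.
Order: Kapoor, Vance, Reyes, Vasquez, Haddad, Abara, Osei.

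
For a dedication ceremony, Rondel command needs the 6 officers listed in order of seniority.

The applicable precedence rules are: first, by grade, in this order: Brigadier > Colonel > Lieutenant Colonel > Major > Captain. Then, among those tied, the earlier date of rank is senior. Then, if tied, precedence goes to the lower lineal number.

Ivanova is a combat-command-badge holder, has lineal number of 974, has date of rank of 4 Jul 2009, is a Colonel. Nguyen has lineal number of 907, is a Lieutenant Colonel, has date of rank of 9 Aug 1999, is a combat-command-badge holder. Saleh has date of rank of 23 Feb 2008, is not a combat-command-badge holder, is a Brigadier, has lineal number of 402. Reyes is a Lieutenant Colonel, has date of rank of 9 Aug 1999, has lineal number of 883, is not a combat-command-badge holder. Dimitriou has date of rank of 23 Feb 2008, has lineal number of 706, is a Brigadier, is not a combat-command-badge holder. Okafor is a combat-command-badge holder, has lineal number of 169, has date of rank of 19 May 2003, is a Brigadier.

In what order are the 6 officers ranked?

By grade: Okafor, Saleh and Dimitriou (Brigadier); then Ivanova (Colonel); then Reyes and Nguyen (Lieutenant Colonel).
Among Okafor, Saleh and Dimitriou, by date of rank (earlier first): Okafor (19 May 2003) before Saleh and Dimitriou (23 Feb 2008).
Among Saleh and Dimitriou, by lineal number (lower first): Saleh (402) before Dimitriou (706).
Reyes and Nguyen both have date of rank 9 Aug 1999, so the next rule applies.
Among Reyes and Nguyen, by lineal number (lower first): Reyes (883) before Nguyen (907).
Full order: Okafor, Saleh, Dimitriou, Ivanova, Reyes, Nguyen.

Okafor, Saleh, Dimitriou, Ivanova, Reyes, Nguyen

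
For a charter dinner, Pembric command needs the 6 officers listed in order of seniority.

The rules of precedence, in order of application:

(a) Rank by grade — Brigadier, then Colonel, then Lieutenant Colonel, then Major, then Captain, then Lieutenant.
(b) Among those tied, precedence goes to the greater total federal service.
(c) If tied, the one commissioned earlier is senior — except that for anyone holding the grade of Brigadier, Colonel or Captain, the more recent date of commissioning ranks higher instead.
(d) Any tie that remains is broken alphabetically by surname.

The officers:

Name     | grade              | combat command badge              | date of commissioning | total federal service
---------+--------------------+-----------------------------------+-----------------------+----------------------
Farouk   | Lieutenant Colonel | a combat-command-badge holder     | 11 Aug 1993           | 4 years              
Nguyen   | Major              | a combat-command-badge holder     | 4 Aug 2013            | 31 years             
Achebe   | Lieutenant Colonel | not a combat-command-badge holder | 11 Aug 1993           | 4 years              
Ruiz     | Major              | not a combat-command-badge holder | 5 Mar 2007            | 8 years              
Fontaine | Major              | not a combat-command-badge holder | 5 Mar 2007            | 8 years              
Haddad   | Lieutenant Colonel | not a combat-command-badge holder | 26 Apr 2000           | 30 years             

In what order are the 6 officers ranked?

By grade: Haddad, Achebe and Farouk (Lieutenant Colonel); then Nguyen, Fontaine and Ruiz (Major).
Among Haddad, Achebe and Farouk, by total federal service (higher first): Haddad (30 years) before Achebe and Farouk (4 years).
Achebe and Farouk both have date of commissioning 11 Aug 1993, so the next rule applies.
Among Achebe and Farouk, alphabetically by surname: Achebe before Farouk.
Among Nguyen, Fontaine and Ruiz, by total federal service (higher first): Nguyen (31 years) before Fontaine and Ruiz (8 years).
Fontaine and Ruiz both have date of commissioning 5 Mar 2007, so the next rule applies.
Among Fontaine and Ruiz, alphabetically by surname: Fontaine before Ruiz.
Full order: Haddad, Achebe, Farouk, Nguyen, Fontaine, Ruiz.

Haddad, Achebe, Farouk, Nguyen, Fontaine, Ruiz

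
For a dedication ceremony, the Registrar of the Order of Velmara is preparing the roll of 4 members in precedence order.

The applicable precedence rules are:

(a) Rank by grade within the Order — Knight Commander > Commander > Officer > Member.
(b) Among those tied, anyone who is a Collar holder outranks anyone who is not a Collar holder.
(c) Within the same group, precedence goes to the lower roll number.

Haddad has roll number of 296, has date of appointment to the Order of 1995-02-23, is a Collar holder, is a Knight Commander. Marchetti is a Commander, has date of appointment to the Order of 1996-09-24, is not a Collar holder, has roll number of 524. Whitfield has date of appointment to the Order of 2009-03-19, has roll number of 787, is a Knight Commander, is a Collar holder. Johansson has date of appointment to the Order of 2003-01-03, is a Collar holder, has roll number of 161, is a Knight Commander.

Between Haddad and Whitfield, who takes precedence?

By grade within the Order: Johansson, Haddad and Whitfield (Knight Commander); then Marchetti (Commander).
Johansson, Haddad and Whitfield are each a Collar holder, so the next rule applies.
Among Johansson, Haddad and Whitfield, by roll number (lower first): Johansson (161) before Haddad (296) before Whitfield (787).
So Haddad takes precedence.

Haddad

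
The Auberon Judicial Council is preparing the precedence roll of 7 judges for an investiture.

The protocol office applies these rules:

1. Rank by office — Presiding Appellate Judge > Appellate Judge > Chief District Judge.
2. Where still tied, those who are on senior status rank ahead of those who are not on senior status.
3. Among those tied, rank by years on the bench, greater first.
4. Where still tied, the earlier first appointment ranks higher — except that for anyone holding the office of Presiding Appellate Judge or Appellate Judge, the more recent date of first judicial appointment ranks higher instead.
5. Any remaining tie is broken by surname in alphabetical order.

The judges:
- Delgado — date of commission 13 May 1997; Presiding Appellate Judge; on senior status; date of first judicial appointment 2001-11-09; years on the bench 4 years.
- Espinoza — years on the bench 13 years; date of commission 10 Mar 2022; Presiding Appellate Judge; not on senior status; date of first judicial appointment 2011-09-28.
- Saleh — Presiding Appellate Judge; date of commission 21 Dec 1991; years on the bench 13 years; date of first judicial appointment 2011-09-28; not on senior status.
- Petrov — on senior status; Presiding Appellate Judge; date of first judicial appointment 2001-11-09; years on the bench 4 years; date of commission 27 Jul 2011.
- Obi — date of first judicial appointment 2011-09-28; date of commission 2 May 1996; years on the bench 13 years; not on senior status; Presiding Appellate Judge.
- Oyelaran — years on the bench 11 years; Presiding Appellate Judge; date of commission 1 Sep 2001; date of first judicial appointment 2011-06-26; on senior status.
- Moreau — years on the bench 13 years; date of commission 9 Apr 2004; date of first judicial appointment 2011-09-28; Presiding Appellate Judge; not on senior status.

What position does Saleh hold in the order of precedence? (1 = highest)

By office: Oyelaran, Delgado, Petrov, Espinoza, Moreau, Obi and Saleh (Presiding Appellate Judge).
Among Oyelaran, Delgado, Petrov, Espinoza, Moreau, Obi and Saleh, on senior status before not on senior status: Oyelaran, Delgado and Petrov (on senior status) before Espinoza, Moreau, Obi and Saleh (not on senior status).
Among Oyelaran, Delgado and Petrov, by years on the bench (higher first): Oyelaran (11 years) before Delgado and Petrov (4 years).
Delgado and Petrov both have date of first judicial appointment 2001-11-09, so the next rule applies.
Among Delgado and Petrov, alphabetically by surname: Delgado before Petrov.
Espinoza, Moreau, Obi and Saleh all have years on the bench 13 years, so the next rule applies.
Espinoza, Moreau, Obi and Saleh all have date of first judicial appointment 2011-09-28, so the next rule applies.
Among Espinoza, Moreau, Obi and Saleh, alphabetically by surname: Espinoza before Moreau before Obi before Saleh.
Order: Oyelaran, Delgado, Petrov, Espinoza, Moreau, Obi, Saleh. So position 7.

7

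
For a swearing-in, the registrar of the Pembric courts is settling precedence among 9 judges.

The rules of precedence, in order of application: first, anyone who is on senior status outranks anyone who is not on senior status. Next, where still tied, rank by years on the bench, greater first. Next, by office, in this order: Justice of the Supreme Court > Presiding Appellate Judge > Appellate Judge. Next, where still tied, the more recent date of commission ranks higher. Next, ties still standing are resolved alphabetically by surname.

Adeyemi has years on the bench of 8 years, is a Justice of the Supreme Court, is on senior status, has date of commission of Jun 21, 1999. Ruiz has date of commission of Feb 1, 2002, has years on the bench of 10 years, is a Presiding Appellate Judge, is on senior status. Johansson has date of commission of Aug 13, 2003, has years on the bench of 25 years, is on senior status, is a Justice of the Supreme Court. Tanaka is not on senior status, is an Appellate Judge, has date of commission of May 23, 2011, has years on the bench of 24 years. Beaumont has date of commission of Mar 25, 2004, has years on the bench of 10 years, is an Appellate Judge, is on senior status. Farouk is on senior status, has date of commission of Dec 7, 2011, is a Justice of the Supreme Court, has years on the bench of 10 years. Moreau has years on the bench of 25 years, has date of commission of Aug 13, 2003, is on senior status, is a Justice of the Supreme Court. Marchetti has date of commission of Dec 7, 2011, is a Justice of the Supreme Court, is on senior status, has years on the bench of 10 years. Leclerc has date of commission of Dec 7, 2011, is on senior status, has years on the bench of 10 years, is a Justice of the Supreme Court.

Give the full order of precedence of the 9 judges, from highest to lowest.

Johansson, Moreau, Farouk, Leclerc, Marchetti, Ruiz, Beaumont, Adeyemi, Tanaka

By the first rule: Johansson, Moreau, Farouk, Leclerc, Marchetti, Ruiz, Beaumont and Adeyemi (each on senior status); then Tanaka (not on senior status).
Among Johansson, Moreau, Farouk, Leclerc, Marchetti, Ruiz, Beaumont and Adeyemi, by years on the bench (higher first): Johansson and Moreau (25 years) before Farouk, Leclerc, Marchetti, Ruiz and Beaumont (10 years) before Adeyemi (8 years).
Johansson and Moreau are each Justice of the Supreme Court, so the next rule applies.
Johansson and Moreau both have date of commission Aug 13, 2003, so the next rule applies.
Among Johansson and Moreau, alphabetically by surname: Johansson before Moreau.
Among Farouk, Leclerc, Marchetti, Ruiz and Beaumont, by office: Farouk, Leclerc and Marchetti (Justice of the Supreme Court) before Ruiz (Presiding Appellate Judge) before Beaumont (Appellate Judge).
Farouk, Leclerc and Marchetti all have date of commission Dec 7, 2011, so the next rule applies.
Among Farouk, Leclerc and Marchetti, alphabetically by surname: Farouk before Leclerc before Marchetti.
Full order: Johansson, Moreau, Farouk, Leclerc, Marchetti, Ruiz, Beaumont, Adeyemi, Tanaka.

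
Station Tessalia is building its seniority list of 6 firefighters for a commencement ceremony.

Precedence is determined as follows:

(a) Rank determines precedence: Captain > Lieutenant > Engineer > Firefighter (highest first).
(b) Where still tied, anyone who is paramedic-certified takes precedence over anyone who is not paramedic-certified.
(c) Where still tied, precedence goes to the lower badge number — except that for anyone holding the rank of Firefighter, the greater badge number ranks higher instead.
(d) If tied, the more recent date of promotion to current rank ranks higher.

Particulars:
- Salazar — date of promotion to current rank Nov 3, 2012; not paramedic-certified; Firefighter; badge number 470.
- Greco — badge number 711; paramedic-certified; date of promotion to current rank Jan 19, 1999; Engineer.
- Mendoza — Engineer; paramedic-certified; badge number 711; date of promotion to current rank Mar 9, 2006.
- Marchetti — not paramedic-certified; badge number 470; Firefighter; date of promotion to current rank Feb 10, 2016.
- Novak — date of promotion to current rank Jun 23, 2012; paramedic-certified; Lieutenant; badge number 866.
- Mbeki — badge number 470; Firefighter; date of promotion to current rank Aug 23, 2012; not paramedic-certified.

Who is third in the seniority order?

By rank: Novak (Lieutenant); then Mendoza and Greco (Engineer); then Marchetti, Salazar and Mbeki (Firefighter).
Mendoza and Greco are each paramedic-certified, so the next rule applies.
Mendoza and Greco both have badge number 711, so the next rule applies.
Among Mendoza and Greco, by date of promotion to current rank (later first): Mendoza (Mar 9, 2006) before Greco (Jan 19, 1999).
Marchetti, Salazar and Mbeki are each not paramedic-certified, so the next rule applies.
Marchetti, Salazar and Mbeki all have badge number 470, so the next rule applies.
Among Marchetti, Salazar and Mbeki, by date of promotion to current rank (later first): Marchetti (Feb 10, 2016) before Salazar (Nov 3, 2012) before Mbeki (Aug 23, 2012).
Order: Novak, Mendoza, Greco, Marchetti, Salazar, Mbeki.

Greco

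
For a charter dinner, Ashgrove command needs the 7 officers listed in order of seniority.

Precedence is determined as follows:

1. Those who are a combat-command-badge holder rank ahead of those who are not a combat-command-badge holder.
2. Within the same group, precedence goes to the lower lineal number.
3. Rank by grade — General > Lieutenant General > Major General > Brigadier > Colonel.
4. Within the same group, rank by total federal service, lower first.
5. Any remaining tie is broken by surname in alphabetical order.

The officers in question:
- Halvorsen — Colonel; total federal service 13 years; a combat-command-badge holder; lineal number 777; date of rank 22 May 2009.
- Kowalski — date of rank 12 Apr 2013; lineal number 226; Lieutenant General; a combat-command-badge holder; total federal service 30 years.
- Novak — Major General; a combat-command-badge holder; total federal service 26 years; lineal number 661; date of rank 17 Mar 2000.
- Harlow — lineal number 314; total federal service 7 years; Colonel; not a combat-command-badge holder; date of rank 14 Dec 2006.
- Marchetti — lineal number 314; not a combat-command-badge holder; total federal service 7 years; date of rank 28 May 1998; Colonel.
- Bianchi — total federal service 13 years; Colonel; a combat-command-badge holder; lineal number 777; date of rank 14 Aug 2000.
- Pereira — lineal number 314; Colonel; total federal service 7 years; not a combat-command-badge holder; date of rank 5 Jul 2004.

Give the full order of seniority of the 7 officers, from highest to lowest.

By the first rule: Kowalski, Novak, Bianchi and Halvorsen (each a combat-command-badge holder); then Harlow, Marchetti and Pereira (each not a combat-command-badge holder).
Among Kowalski, Novak, Bianchi and Halvorsen, by lineal number (lower first): Kowalski (226) before Novak (661) before Bianchi and Halvorsen (777).
Bianchi and Halvorsen are each Colonel, so the next rule applies.
Bianchi and Halvorsen both have total federal service 13 years, so the next rule applies.
Among Bianchi and Halvorsen, alphabetically by surname: Bianchi before Halvorsen.
Harlow, Marchetti and Pereira all have lineal number 314, so the next rule applies.
Harlow, Marchetti and Pereira are each Colonel, so the next rule applies.
Harlow, Marchetti and Pereira all have total federal service 7 years, so the next rule applies.
Among Harlow, Marchetti and Pereira, alphabetically by surname: Harlow before Marchetti before Pereira.
Full order: Kowalski, Novak, Bianchi, Halvorsen, Harlow, Marchetti, Pereira.

Kowalski, Novak, Bianchi, Halvorsen, Harlow, Marchetti, Pereira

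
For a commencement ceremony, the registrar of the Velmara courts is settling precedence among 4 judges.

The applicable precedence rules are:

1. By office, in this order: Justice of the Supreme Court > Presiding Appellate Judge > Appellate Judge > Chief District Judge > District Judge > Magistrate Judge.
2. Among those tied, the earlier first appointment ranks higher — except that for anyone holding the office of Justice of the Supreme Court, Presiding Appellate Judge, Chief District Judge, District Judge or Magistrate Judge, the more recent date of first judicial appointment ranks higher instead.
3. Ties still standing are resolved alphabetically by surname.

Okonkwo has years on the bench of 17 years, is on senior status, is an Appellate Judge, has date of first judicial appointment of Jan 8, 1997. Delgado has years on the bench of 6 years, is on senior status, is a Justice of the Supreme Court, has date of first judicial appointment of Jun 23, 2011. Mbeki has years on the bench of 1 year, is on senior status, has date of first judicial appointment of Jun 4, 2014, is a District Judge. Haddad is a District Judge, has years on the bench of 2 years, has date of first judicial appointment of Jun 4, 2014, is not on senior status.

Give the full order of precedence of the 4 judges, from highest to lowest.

By office: Delgado (Justice of the Supreme Court); then Okonkwo (Appellate Judge); then Haddad and Mbeki (District Judge).
Haddad and Mbeki both have date of first judicial appointment Jun 4, 2014, so the next rule applies.
Among Haddad and Mbeki, alphabetically by surname: Haddad before Mbeki.
Full order: Delgado, Okonkwo, Haddad, Mbeki.

Delgado, Okonkwo, Haddad, Mbeki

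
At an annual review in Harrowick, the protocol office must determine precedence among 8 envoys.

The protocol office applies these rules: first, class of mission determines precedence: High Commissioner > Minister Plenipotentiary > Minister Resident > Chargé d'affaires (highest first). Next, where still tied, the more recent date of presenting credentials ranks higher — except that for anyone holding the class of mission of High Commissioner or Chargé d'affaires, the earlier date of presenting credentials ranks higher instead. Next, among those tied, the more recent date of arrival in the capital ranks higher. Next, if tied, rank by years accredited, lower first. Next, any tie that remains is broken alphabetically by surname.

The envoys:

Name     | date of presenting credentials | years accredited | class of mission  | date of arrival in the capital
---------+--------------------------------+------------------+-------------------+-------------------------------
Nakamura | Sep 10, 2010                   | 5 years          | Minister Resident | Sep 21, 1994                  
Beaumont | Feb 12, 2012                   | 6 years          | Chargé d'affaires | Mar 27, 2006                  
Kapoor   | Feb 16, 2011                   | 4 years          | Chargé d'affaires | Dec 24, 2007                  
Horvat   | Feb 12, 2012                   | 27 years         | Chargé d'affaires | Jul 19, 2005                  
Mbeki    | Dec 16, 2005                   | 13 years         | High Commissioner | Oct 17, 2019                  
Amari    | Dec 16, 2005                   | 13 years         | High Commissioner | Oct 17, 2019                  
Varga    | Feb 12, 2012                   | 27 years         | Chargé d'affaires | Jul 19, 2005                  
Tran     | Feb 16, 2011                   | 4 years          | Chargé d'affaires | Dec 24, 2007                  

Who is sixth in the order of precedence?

By class of mission: Amari and Mbeki (High Commissioner); then Nakamura (Minister Resident); then Kapoor, Tran, Beaumont, Horvat and Varga (Chargé d'affaires).
Amari and Mbeki both have date of presenting credentials Dec 16, 2005, so the next rule applies.
Amari and Mbeki both have date of arrival in the capital Oct 17, 2019, so the next rule applies.
Amari and Mbeki both have years accredited 13 years, so the next rule applies.
Among Amari and Mbeki, alphabetically by surname: Amari before Mbeki.
Among Kapoor, Tran, Beaumont, Horvat and Varga, by date of presenting credentials (earlier first) (reversed rule for this group): Kapoor and Tran (Feb 16, 2011) before Beaumont, Horvat and Varga (Feb 12, 2012).
Kapoor and Tran both have date of arrival in the capital Dec 24, 2007, so the next rule applies.
Kapoor and Tran both have years accredited 4 years, so the next rule applies.
Among Kapoor and Tran, alphabetically by surname: Kapoor before Tran.
Among Beaumont, Horvat and Varga, by date of arrival in the capital (later first): Beaumont (Mar 27, 2006) before Horvat and Varga (Jul 19, 2005).
Horvat and Varga both have years accredited 27 years, so the next rule applies.
Among Horvat and Varga, alphabetically by surname: Horvat before Varga.
Order: Amari, Mbeki, Nakamura, Kapoor, Tran, Beaumont, Horvat, Varga.

Beaumont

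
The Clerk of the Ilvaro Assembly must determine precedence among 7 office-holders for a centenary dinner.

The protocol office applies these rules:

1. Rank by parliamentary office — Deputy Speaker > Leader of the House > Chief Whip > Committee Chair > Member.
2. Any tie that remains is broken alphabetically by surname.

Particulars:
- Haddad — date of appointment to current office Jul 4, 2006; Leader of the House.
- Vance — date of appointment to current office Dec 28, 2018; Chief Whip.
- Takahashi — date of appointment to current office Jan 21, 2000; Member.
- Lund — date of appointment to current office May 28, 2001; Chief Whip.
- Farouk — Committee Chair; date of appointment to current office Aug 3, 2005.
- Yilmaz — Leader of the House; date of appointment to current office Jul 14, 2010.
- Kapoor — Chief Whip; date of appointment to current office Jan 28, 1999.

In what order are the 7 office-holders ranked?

By parliamentary office: Haddad and Yilmaz (Leader of the House); then Kapoor, Lund and Vance (Chief Whip); then Farouk (Committee Chair); then Takahashi (Member).
Among Haddad and Yilmaz, alphabetically by surname: Haddad before Yilmaz.
Among Kapoor, Lund and Vance, alphabetically by surname: Kapoor before Lund before Vance.
Full order: Haddad, Yilmaz, Kapoor, Lund, Vance, Farouk, Takahashi.

Haddad, Yilmaz, Kapoor, Lund, Vance, Farouk, Takahashi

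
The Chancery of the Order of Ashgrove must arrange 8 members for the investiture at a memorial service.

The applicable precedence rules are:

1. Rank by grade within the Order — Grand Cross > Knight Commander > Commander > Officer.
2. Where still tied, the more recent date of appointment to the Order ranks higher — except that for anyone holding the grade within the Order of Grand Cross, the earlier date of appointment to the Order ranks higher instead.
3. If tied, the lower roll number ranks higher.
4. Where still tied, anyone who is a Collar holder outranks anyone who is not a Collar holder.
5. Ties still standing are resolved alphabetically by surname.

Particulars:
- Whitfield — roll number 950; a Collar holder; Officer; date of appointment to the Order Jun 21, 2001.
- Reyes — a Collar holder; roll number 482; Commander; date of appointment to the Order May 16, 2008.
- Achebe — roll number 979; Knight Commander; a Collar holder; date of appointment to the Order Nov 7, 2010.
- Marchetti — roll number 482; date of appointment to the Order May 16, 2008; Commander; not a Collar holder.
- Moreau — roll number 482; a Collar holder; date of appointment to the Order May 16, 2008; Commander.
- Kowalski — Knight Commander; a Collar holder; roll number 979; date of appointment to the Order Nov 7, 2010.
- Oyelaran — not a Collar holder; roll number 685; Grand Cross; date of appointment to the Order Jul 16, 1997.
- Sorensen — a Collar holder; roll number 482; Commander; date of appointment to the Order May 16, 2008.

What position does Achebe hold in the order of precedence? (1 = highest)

By grade within the Order: Oyelaran (Grand Cross); then Achebe and Kowalski (Knight Commander); then Moreau, Reyes, Sorensen and Marchetti (Commander); then Whitfield (Officer).
Achebe and Kowalski both have date of appointment to the Order Nov 7, 2010, so the next rule applies.
Achebe and Kowalski both have roll number 979, so the next rule applies.
Achebe and Kowalski are each a Collar holder, so the next rule applies.
Among Achebe and Kowalski, alphabetically by surname: Achebe before Kowalski.
Moreau, Reyes, Sorensen and Marchetti all have date of appointment to the Order May 16, 2008, so the next rule applies.
Moreau, Reyes, Sorensen and Marchetti all have roll number 482, so the next rule applies.
Among Moreau, Reyes, Sorensen and Marchetti, a Collar holder before not a Collar holder: Moreau, Reyes and Sorensen (a Collar holder) before Marchetti (not a Collar holder).
Among Moreau, Reyes and Sorensen, alphabetically by surname: Moreau before Reyes before Sorensen.
Order: Oyelaran, Achebe, Kowalski, Moreau, Reyes, Sorensen, Marchetti, Whitfield. So position 2.

2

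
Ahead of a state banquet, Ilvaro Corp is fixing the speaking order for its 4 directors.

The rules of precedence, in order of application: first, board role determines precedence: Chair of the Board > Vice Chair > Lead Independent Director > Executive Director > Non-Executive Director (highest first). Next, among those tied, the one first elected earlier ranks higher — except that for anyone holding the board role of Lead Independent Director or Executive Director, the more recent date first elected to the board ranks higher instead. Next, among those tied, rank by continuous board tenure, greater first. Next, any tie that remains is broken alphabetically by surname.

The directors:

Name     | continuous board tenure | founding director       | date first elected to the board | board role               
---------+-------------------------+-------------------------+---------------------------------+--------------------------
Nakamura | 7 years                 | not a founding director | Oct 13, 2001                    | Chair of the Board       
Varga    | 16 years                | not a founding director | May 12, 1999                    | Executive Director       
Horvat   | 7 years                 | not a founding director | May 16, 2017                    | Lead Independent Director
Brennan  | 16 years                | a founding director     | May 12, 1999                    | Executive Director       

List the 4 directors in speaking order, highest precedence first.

By board role: Nakamura (Chair of the Board); then Horvat (Lead Independent Director); then Brennan and Varga (Executive Director).
Brennan and Varga both have date first elected to the board May 12, 1999, so the next rule applies.
Brennan and Varga both have continuous board tenure 16 years, so the next rule applies.
Among Brennan and Varga, alphabetically by surname: Brennan before Varga.
Full order: Nakamura, Horvat, Brennan, Varga.

Nakamura, Horvat, Brennan, Varga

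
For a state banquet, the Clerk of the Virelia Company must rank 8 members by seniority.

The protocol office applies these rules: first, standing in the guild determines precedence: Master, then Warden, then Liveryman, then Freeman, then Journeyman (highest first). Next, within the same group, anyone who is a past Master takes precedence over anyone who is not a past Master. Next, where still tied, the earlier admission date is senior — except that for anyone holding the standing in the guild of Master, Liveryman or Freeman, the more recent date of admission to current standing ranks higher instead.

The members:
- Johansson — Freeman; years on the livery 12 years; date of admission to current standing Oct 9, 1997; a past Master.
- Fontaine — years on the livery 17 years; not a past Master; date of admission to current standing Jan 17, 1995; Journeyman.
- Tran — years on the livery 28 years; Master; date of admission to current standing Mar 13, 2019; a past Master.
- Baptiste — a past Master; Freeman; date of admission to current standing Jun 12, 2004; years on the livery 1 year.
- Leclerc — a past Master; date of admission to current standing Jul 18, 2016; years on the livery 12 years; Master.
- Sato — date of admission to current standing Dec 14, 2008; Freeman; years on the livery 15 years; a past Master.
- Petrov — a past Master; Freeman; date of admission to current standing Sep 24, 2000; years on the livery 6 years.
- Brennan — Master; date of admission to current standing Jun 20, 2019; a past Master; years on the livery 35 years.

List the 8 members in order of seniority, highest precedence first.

By standing in the guild: Brennan, Tran and Leclerc (Master); then Sato, Baptiste, Petrov and Johansson (Freeman); then Fontaine (Journeyman).
Brennan, Tran and Leclerc are each a past Master, so the next rule applies.
Among Brennan, Tran and Leclerc, by date of admission to current standing (later first) (reversed rule for this group): Brennan (Jun 20, 2019) before Tran (Mar 13, 2019) before Leclerc (Jul 18, 2016).
Sato, Baptiste, Petrov and Johansson are each a past Master, so the next rule applies.
Among Sato, Baptiste, Petrov and Johansson, by date of admission to current standing (later first) (reversed rule for this group): Sato (Dec 14, 2008) before Baptiste (Jun 12, 2004) before Petrov (Sep 24, 2000) before Johansson (Oct 9, 1997).
Full order: Brennan, Tran, Leclerc, Sato, Baptiste, Petrov, Johansson, Fontaine.

Brennan, Tran, Leclerc, Sato, Baptiste, Petrov, Johansson, Fontaine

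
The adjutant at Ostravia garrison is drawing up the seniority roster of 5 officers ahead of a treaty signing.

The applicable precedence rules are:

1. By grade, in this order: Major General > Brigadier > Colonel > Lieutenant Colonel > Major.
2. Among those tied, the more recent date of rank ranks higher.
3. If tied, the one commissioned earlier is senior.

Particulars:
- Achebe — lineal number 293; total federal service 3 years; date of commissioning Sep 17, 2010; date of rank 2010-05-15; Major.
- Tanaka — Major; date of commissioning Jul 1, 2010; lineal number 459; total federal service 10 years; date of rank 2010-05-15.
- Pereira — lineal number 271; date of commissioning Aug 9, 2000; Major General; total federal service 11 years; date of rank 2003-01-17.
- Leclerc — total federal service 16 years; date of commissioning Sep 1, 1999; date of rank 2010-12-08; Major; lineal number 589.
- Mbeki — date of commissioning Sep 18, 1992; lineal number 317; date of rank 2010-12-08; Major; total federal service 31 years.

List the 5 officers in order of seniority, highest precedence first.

Pereira, Mbeki, Leclerc, Tanaka, Achebe

By grade: Pereira (Major General); then Mbeki, Leclerc, Tanaka and Achebe (Major).
Among Mbeki, Leclerc, Tanaka and Achebe, by date of rank (later first): Mbeki and Leclerc (2010-12-08) before Tanaka and Achebe (2010-05-15).
Among Mbeki and Leclerc, by date of commissioning (earlier first): Mbeki (Sep 18, 1992) before Leclerc (Sep 1, 1999).
Among Tanaka and Achebe, by date of commissioning (earlier first): Tanaka (Jul 1, 2010) before Achebe (Sep 17, 2010).
Full order: Pereira, Mbeki, Leclerc, Tanaka, Achebe.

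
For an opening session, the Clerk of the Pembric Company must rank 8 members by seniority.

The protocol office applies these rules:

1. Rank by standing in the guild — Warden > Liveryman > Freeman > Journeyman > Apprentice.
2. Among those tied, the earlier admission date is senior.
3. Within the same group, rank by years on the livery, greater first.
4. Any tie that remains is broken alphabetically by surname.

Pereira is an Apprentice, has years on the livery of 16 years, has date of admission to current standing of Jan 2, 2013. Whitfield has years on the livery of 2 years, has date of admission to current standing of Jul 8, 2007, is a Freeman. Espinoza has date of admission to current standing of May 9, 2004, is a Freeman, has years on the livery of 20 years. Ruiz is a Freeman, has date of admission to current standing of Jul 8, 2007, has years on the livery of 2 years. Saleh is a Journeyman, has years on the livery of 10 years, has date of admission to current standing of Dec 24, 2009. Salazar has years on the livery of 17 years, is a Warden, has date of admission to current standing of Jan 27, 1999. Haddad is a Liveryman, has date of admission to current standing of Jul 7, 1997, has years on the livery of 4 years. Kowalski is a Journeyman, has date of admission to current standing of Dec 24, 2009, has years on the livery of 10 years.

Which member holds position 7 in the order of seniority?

Saleh

By standing in the guild: Salazar (Warden); then Haddad (Liveryman); then Espinoza, Ruiz and Whitfield (Freeman); then Kowalski and Saleh (Journeyman); then Pereira (Apprentice).
Among Espinoza, Ruiz and Whitfield, by date of admission to current standing (earlier first): Espinoza (May 9, 2004) before Ruiz and Whitfield (Jul 8, 2007).
Ruiz and Whitfield both have years on the livery 2 years, so the next rule applies.
Among Ruiz and Whitfield, alphabetically by surname: Ruiz before Whitfield.
Kowalski and Saleh both have date of admission to current standing Dec 24, 2009, so the next rule applies.
Kowalski and Saleh both have years on the livery 10 years, so the next rule applies.
Among Kowalski and Saleh, alphabetically by surname: Kowalski before Saleh.
Order: Salazar, Haddad, Espinoza, Ruiz, Whitfield, Kowalski, Saleh, Pereira.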